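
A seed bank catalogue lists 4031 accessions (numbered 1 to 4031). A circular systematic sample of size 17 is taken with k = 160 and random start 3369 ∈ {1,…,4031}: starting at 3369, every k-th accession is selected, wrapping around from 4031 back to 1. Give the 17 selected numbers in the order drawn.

Selection 1: 3369
Selection 2: 3369 + 160 = 3529
Selection 3: 3529 + 160 = 3689
Selection 4: 3689 + 160 = 3849
Selection 5: 3849 + 160 = 4009
Selection 6: 4009 + 160 = 4169 → 4169 − 4031 = 138
Selection 7: 138 + 160 = 298
Selection 8: 298 + 160 = 458
Selection 9: 458 + 160 = 618
Selection 10: 618 + 160 = 778
Selection 11: 778 + 160 = 938
Selection 12: 938 + 160 = 1098
Selection 13: 1098 + 160 = 1258
Selection 14: 1258 + 160 = 1418
Selection 15: 1418 + 160 = 1578
Selection 16: 1578 + 160 = 1738
Selection 17: 1738 + 160 = 1898

3369, 3529, 3689, 3849, 4009, 138, 298, 458, 618, 778, 938, 1098, 1258, 1418, 1578, 1738, 1898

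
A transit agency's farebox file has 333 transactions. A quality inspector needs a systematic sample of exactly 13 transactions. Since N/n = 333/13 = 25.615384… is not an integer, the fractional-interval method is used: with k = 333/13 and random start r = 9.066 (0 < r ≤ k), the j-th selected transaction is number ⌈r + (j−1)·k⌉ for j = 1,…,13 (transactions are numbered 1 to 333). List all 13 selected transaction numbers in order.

j=1: r + 0k = 9.066 → ⌈·⌉ = 10
j=2: r + 1k = 34.681384… → ⌈·⌉ = 35
j=3: r + 2k = 60.296769… → ⌈·⌉ = 61
j=4: r + 3k = 85.912153… → ⌈·⌉ = 86
j=5: r + 4k = 111.527538… → ⌈·⌉ = 112
j=6: r + 5k = 137.142923… → ⌈·⌉ = 138
j=7: r + 6k = 162.758307… → ⌈·⌉ = 163
j=8: r + 7k = 188.373692… → ⌈·⌉ = 189
j=9: r + 8k = 213.989076… → ⌈·⌉ = 214
j=10: r + 9k = 239.604461… → ⌈·⌉ = 240
j=11: r + 10k = 265.219846… → ⌈·⌉ = 266
j=12: r + 11k = 290.835230… → ⌈·⌉ = 291
j=13: r + 12k = 316.450615… → ⌈·⌉ = 317

10, 35, 61, 86, 112, 138, 163, 189, 214, 240, 266, 291, 317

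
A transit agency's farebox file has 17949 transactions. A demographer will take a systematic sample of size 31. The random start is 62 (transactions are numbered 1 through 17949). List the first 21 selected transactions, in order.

62, 641, 1220, 1799, 2378, 2957, 3536, 4115, 4694, 5273, 5852, 6431, 7010, 7589, 8168, 8747, 9326, 9905, 10484, 11063, 11642

k = N/n = 17949/31 = 579
transaction 1: 62
transaction 2: 62 + 579 = 641
transaction 3: 641 + 579 = 1220
transaction 4: 1220 + 579 = 1799
transaction 5: 1799 + 579 = 2378
transaction 6: 2378 + 579 = 2957
transaction 7: 2957 + 579 = 3536
transaction 8: 3536 + 579 = 4115
transaction 9: 4115 + 579 = 4694
transaction 10: 4694 + 579 = 5273
transaction 11: 5273 + 579 = 5852
transaction 12: 5852 + 579 = 6431
transaction 13: 6431 + 579 = 7010
transaction 14: 7010 + 579 = 7589
transaction 15: 7589 + 579 = 8168
transaction 16: 8168 + 579 = 8747
transaction 17: 8747 + 579 = 9326
transaction 18: 9326 + 579 = 9905
transaction 19: 9905 + 579 = 10484
transaction 20: 10484 + 579 = 11063
transaction 21: 11063 + 579 = 11642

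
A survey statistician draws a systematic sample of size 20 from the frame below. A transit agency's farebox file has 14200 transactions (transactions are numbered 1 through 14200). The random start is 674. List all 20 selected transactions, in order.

674, 1384, 2094, 2804, 3514, 4224, 4934, 5644, 6354, 7064, 7774, 8484, 9194, 9904, 10614, 11324, 12034, 12744, 13454, 14164

k = N/n = 14200/20 = 710
transaction 1: 674
transaction 2: 674 + 710 = 1384
transaction 3: 1384 + 710 = 2094
transaction 4: 2094 + 710 = 2804
transaction 5: 2804 + 710 = 3514
transaction 6: 3514 + 710 = 4224
transaction 7: 4224 + 710 = 4934
transaction 8: 4934 + 710 = 5644
transaction 9: 5644 + 710 = 6354
transaction 10: 6354 + 710 = 7064
transaction 11: 7064 + 710 = 7774
transaction 12: 7774 + 710 = 8484
transaction 13: 8484 + 710 = 9194
transaction 14: 9194 + 710 = 9904
transaction 15: 9904 + 710 = 10614
transaction 16: 10614 + 710 = 11324
transaction 17: 11324 + 710 = 12034
transaction 18: 12034 + 710 = 12744
transaction 19: 12744 + 710 = 13454
transaction 20: 13454 + 710 = 14164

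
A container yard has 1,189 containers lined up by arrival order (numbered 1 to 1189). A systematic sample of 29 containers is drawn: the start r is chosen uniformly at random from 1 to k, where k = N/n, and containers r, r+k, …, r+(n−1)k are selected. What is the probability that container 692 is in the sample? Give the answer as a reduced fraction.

1/41

k = 1189/29 = 41.
Container 692 is selected iff r ≡ 692 (mod 41); exactly one such r in {1,…,41}.
Inclusion probability = 1/41.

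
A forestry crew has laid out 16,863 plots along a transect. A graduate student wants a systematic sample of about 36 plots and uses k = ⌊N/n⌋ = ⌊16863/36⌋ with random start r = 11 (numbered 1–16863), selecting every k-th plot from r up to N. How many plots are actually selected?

k = ⌊16863/36⌋ = 468
Achieved size = ⌊(16863 − 11)/468⌋ + 1 = ⌊16852/468⌋ + 1 = 36 + 1 = 37
(last selection: 11 + 36×468 = 16859 ≤ 16863; next would be 17327 > 16863)

37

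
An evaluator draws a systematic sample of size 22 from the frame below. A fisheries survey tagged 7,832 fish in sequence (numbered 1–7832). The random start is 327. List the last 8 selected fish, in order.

k = N/n = 7832/22 = 356
15th selection = 327 + 14×356 = 5311
16th: 5311 + 356 = 5667
17th: 5667 + 356 = 6023
18th: 6023 + 356 = 6379
19th: 6379 + 356 = 6735
20th: 6735 + 356 = 7091
21st: 7091 + 356 = 7447
22nd: 7447 + 356 = 7803

5311, 5667, 6023, 6379, 6735, 7091, 7447, 7803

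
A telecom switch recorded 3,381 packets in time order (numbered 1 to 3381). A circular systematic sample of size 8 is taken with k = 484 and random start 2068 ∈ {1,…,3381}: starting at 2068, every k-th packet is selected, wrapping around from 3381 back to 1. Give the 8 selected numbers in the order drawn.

Selection 1: 2068
Selection 2: 2068 + 484 = 2552
Selection 3: 2552 + 484 = 3036
Selection 4: 3036 + 484 = 3520 → 3520 − 3381 = 139
Selection 5: 139 + 484 = 623
Selection 6: 623 + 484 = 1107
Selection 7: 1107 + 484 = 1591
Selection 8: 1591 + 484 = 2075

2068, 2552, 3036, 139, 623, 1107, 1591, 2075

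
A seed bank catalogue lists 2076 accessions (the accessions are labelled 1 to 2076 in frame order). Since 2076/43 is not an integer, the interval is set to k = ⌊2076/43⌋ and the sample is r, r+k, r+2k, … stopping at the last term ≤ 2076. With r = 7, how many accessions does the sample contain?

44

k = ⌊2076/43⌋ = 48
Achieved size = ⌊(2076 − 7)/48⌋ + 1 = ⌊2069/48⌋ + 1 = 43 + 1 = 44
(last selection: 7 + 43×48 = 2071 ≤ 2076; next would be 2119 > 2076)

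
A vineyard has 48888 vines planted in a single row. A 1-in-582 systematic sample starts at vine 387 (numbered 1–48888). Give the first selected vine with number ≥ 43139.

43455

k = 582
Steps past start: ⌈(43139 − 387)/582⌉ = ⌈42752/582⌉ = 74
Selected vine: 387 + 74×582 = 43455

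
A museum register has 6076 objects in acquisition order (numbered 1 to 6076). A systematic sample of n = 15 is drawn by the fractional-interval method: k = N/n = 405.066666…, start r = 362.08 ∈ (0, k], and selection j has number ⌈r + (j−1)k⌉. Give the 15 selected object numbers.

363, 768, 1173, 1578, 1983, 2388, 2793, 3198, 3603, 4008, 4413, 4818, 5223, 5628, 6034

j=1: r + 0k = 362.08 → ⌈·⌉ = 363
j=2: r + 1k = 767.146666… → ⌈·⌉ = 768
j=3: r + 2k = 1172.213333… → ⌈·⌉ = 1173
j=4: r + 3k = 1577.28 → ⌈·⌉ = 1578
j=5: r + 4k = 1982.346666… → ⌈·⌉ = 1983
j=6: r + 5k = 2387.413333… → ⌈·⌉ = 2388
j=7: r + 6k = 2792.48 → ⌈·⌉ = 2793
j=8: r + 7k = 3197.546666… → ⌈·⌉ = 3198
j=9: r + 8k = 3602.613333… → ⌈·⌉ = 3603
j=10: r + 9k = 4007.68 → ⌈·⌉ = 4008
j=11: r + 10k = 4412.746666… → ⌈·⌉ = 4413
j=12: r + 11k = 4817.813333… → ⌈·⌉ = 4818
j=13: r + 12k = 5222.88 → ⌈·⌉ = 5223
j=14: r + 13k = 5627.946666… → ⌈·⌉ = 5628
j=15: r + 14k = 6033.013333… → ⌈·⌉ = 6034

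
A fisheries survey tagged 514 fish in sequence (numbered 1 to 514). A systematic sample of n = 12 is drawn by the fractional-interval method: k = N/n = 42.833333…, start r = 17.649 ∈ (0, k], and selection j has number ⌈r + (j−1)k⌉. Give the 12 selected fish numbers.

18, 61, 104, 147, 189, 232, 275, 318, 361, 404, 446, 489

j=1: r + 0k = 17.649 → ⌈·⌉ = 18
j=2: r + 1k = 60.482333… → ⌈·⌉ = 61
j=3: r + 2k = 103.315666… → ⌈·⌉ = 104
j=4: r + 3k = 146.149 → ⌈·⌉ = 147
j=5: r + 4k = 188.982333… → ⌈·⌉ = 189
j=6: r + 5k = 231.815666… → ⌈·⌉ = 232
j=7: r + 6k = 274.649 → ⌈·⌉ = 275
j=8: r + 7k = 317.482333… → ⌈·⌉ = 318
j=9: r + 8k = 360.315666… → ⌈·⌉ = 361
j=10: r + 9k = 403.149 → ⌈·⌉ = 404
j=11: r + 10k = 445.982333… → ⌈·⌉ = 446
j=12: r + 11k = 488.815666… → ⌈·⌉ = 489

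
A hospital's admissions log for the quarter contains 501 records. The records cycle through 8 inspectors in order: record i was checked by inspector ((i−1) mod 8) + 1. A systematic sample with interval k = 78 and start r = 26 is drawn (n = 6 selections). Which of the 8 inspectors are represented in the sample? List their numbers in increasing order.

2, 4, 6, 8

Consecutive selections differ by k = 78, so their inspector numbers differ by 78 mod 8 = 6.
gcd(78, 8) = 2, so the sample visits 8/2 = 4 distinct residues mod 8.
Start 26 is inspector 2; the inspectors hit are 2, 4, 6, 8.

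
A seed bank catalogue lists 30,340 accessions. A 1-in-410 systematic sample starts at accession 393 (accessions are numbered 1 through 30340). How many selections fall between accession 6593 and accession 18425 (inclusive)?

28

k = 410
First selection ≥ 6593: 393 + ⌈(6593−393)/410⌉·410 = 393 + 16×410 = 6953
Last selection ≤ 18425: 393 + ⌊(18425−393)/410⌋·410 = 393 + 43×410 = 18023
Count = 43 − 16 + 1 = 28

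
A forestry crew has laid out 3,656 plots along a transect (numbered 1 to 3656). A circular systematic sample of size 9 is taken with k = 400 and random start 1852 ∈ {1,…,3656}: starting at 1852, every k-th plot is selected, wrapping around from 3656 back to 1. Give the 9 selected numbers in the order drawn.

1852, 2252, 2652, 3052, 3452, 196, 596, 996, 1396

Selection 1: 1852
Selection 2: 1852 + 400 = 2252
Selection 3: 2252 + 400 = 2652
Selection 4: 2652 + 400 = 3052
Selection 5: 3052 + 400 = 3452
Selection 6: 3452 + 400 = 3852 → 3852 − 3656 = 196
Selection 7: 196 + 400 = 596
Selection 8: 596 + 400 = 996
Selection 9: 996 + 400 = 1396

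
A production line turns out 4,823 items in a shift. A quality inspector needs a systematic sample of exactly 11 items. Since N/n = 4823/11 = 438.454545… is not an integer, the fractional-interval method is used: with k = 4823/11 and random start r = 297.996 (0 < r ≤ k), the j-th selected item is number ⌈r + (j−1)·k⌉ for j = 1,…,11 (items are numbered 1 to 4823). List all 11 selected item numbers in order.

298, 737, 1175, 1614, 2052, 2491, 2929, 3368, 3806, 4245, 4683

j=1: r + 0k = 297.996 → ⌈·⌉ = 298
j=2: r + 1k = 736.450545… → ⌈·⌉ = 737
j=3: r + 2k = 1174.905090… → ⌈·⌉ = 1175
j=4: r + 3k = 1613.359636… → ⌈·⌉ = 1614
j=5: r + 4k = 2051.814181… → ⌈·⌉ = 2052
j=6: r + 5k = 2490.268727… → ⌈·⌉ = 2491
j=7: r + 6k = 2928.723272… → ⌈·⌉ = 2929
j=8: r + 7k = 3367.177818… → ⌈·⌉ = 3368
j=9: r + 8k = 3805.632363… → ⌈·⌉ = 3806
j=10: r + 9k = 4244.086909… → ⌈·⌉ = 4245
j=11: r + 10k = 4682.541454… → ⌈·⌉ = 4683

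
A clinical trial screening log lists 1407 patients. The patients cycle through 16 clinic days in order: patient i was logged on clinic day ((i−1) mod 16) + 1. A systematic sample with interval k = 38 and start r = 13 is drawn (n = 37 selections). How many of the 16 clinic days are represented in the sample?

Consecutive selections differ by k = 38, so their clinic day numbers differ by 38 mod 16 = 6.
gcd(38, 16) = 2, so the sample visits 16/2 = 8 distinct residues mod 16.
Start 13 is clinic day 13; the clinic days hit are 1, 3, 5, 7, 9, 11, 13, 15.

8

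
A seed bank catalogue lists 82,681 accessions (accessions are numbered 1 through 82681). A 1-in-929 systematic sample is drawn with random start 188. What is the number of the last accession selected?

81940

k = 929
89th selection = r + (89−1)·k = 188 + 88×929 = 188 + 81752 = 81940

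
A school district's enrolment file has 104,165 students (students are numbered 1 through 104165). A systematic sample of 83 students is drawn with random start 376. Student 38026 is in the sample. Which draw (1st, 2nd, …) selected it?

k = 104165/83 = 1255
position = (38026 − 376)/1255 + 1 = 37650/1255 + 1 = 30 + 1 = 31

31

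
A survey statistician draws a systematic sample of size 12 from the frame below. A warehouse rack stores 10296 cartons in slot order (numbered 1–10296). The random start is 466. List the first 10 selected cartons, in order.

k = N/n = 10296/12 = 858
carton 1: 466
carton 2: 466 + 858 = 1324
carton 3: 1324 + 858 = 2182
carton 4: 2182 + 858 = 3040
carton 5: 3040 + 858 = 3898
carton 6: 3898 + 858 = 4756
carton 7: 4756 + 858 = 5614
carton 8: 5614 + 858 = 6472
carton 9: 6472 + 858 = 7330
carton 10: 7330 + 858 = 8188

466, 1324, 2182, 3040, 3898, 4756, 5614, 6472, 7330, 8188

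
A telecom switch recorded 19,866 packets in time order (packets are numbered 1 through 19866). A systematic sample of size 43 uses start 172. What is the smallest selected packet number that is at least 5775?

k = 19866/43 = 462
Steps past start: ⌈(5775 − 172)/462⌉ = ⌈5603/462⌉ = 13
Selected packet: 172 + 13×462 = 6178

6178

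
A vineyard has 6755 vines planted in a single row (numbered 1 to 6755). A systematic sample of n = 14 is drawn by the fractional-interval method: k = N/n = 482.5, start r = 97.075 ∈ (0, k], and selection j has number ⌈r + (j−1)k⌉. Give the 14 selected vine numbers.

j=1: r + 0k = 97.075 → ⌈·⌉ = 98
j=2: r + 1k = 579.575 → ⌈·⌉ = 580
j=3: r + 2k = 1062.075 → ⌈·⌉ = 1063
j=4: r + 3k = 1544.575 → ⌈·⌉ = 1545
j=5: r + 4k = 2027.075 → ⌈·⌉ = 2028
j=6: r + 5k = 2509.575 → ⌈·⌉ = 2510
j=7: r + 6k = 2992.075 → ⌈·⌉ = 2993
j=8: r + 7k = 3474.575 → ⌈·⌉ = 3475
j=9: r + 8k = 3957.075 → ⌈·⌉ = 3958
j=10: r + 9k = 4439.575 → ⌈·⌉ = 4440
j=11: r + 10k = 4922.075 → ⌈·⌉ = 4923
j=12: r + 11k = 5404.575 → ⌈·⌉ = 5405
j=13: r + 12k = 5887.075 → ⌈·⌉ = 5888
j=14: r + 13k = 6369.575 → ⌈·⌉ = 6370

98, 580, 1063, 1545, 2028, 2510, 2993, 3475, 3958, 4440, 4923, 5405, 5888, 6370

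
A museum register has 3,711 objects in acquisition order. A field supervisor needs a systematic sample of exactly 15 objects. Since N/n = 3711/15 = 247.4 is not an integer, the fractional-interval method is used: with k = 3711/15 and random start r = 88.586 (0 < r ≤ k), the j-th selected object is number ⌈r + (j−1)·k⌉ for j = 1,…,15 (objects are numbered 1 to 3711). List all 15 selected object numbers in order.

89, 336, 584, 831, 1079, 1326, 1573, 1821, 2068, 2316, 2563, 2810, 3058, 3305, 3553

j=1: r + 0k = 88.586 → ⌈·⌉ = 89
j=2: r + 1k = 335.986 → ⌈·⌉ = 336
j=3: r + 2k = 583.386 → ⌈·⌉ = 584
j=4: r + 3k = 830.786 → ⌈·⌉ = 831
j=5: r + 4k = 1078.186 → ⌈·⌉ = 1079
j=6: r + 5k = 1325.586 → ⌈·⌉ = 1326
j=7: r + 6k = 1572.986 → ⌈·⌉ = 1573
j=8: r + 7k = 1820.386 → ⌈·⌉ = 1821
j=9: r + 8k = 2067.786 → ⌈·⌉ = 2068
j=10: r + 9k = 2315.186 → ⌈·⌉ = 2316
j=11: r + 10k = 2562.586 → ⌈·⌉ = 2563
j=12: r + 11k = 2809.986 → ⌈·⌉ = 2810
j=13: r + 12k = 3057.386 → ⌈·⌉ = 3058
j=14: r + 13k = 3304.786 → ⌈·⌉ = 3305
j=15: r + 14k = 3552.186 → ⌈·⌉ = 3553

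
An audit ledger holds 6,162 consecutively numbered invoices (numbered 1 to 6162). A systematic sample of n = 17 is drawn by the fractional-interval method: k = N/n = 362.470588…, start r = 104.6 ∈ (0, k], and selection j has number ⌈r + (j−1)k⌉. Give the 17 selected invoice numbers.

j=1: r + 0k = 104.6 → ⌈·⌉ = 105
j=2: r + 1k = 467.070588… → ⌈·⌉ = 468
j=3: r + 2k = 829.541176… → ⌈·⌉ = 830
j=4: r + 3k = 1192.011764… → ⌈·⌉ = 1193
j=5: r + 4k = 1554.482352… → ⌈·⌉ = 1555
j=6: r + 5k = 1916.952941… → ⌈·⌉ = 1917
j=7: r + 6k = 2279.423529… → ⌈·⌉ = 2280
j=8: r + 7k = 2641.894117… → ⌈·⌉ = 2642
j=9: r + 8k = 3004.364705… → ⌈·⌉ = 3005
j=10: r + 9k = 3366.835294… → ⌈·⌉ = 3367
j=11: r + 10k = 3729.305882… → ⌈·⌉ = 3730
j=12: r + 11k = 4091.776470… → ⌈·⌉ = 4092
j=13: r + 12k = 4454.247058… → ⌈·⌉ = 4455
j=14: r + 13k = 4816.717647… → ⌈·⌉ = 4817
j=15: r + 14k = 5179.188235… → ⌈·⌉ = 5180
j=16: r + 15k = 5541.658823… → ⌈·⌉ = 5542
j=17: r + 16k = 5904.129411… → ⌈·⌉ = 5905

105, 468, 830, 1193, 1555, 1917, 2280, 2642, 3005, 3367, 3730, 4092, 4455, 4817, 5180, 5542, 5905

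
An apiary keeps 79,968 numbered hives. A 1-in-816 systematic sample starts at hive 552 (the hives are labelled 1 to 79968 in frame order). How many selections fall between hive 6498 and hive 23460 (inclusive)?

k = 816
First selection ≥ 6498: 552 + ⌈(6498−552)/816⌉·816 = 552 + 8×816 = 7080
Last selection ≤ 23460: 552 + ⌊(23460−552)/816⌋·816 = 552 + 28×816 = 23400
Count = 28 − 8 + 1 = 21

21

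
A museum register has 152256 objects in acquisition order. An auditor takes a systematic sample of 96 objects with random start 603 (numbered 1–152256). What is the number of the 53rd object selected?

k = 152256/96 = 1586
53rd selection = r + (53−1)·k = 603 + 52×1586 = 603 + 82472 = 83075

83075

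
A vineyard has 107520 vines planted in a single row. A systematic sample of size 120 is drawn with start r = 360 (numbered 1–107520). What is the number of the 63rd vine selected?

55912

k = 107520/120 = 896
63rd selection = r + (63−1)·k = 360 + 62×896 = 360 + 55552 = 55912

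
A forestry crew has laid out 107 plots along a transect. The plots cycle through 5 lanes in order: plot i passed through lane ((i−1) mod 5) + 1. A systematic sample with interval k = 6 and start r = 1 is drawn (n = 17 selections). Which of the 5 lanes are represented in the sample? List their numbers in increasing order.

Consecutive selections differ by k = 6, so their lane numbers differ by 6 mod 5 = 1.
gcd(6, 5) = 1, so the sample visits 5/1 = 5 distinct residues mod 5.
Start 1 is lane 1; the lanes hit are 1, 2, 3, 4, 5.

1, 2, 3, 4, 5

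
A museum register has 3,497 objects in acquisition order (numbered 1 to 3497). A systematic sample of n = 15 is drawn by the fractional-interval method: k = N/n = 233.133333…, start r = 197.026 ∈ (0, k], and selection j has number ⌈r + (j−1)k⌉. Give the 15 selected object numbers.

198, 431, 664, 897, 1130, 1363, 1596, 1829, 2063, 2296, 2529, 2762, 2995, 3228, 3461

j=1: r + 0k = 197.026 → ⌈·⌉ = 198
j=2: r + 1k = 430.159333… → ⌈·⌉ = 431
j=3: r + 2k = 663.292666… → ⌈·⌉ = 664
j=4: r + 3k = 896.426 → ⌈·⌉ = 897
j=5: r + 4k = 1129.559333… → ⌈·⌉ = 1130
j=6: r + 5k = 1362.692666… → ⌈·⌉ = 1363
j=7: r + 6k = 1595.826 → ⌈·⌉ = 1596
j=8: r + 7k = 1828.959333… → ⌈·⌉ = 1829
j=9: r + 8k = 2062.092666… → ⌈·⌉ = 2063
j=10: r + 9k = 2295.226 → ⌈·⌉ = 2296
j=11: r + 10k = 2528.359333… → ⌈·⌉ = 2529
j=12: r + 11k = 2761.492666… → ⌈·⌉ = 2762
j=13: r + 12k = 2994.626 → ⌈·⌉ = 2995
j=14: r + 13k = 3227.759333… → ⌈·⌉ = 3228
j=15: r + 14k = 3460.892666… → ⌈·⌉ = 3461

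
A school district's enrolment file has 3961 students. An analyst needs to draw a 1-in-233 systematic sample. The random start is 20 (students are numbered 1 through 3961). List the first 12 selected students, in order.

student 1: 20
student 2: 20 + 233 = 253
student 3: 253 + 233 = 486
student 4: 486 + 233 = 719
student 5: 719 + 233 = 952
student 6: 952 + 233 = 1185
student 7: 1185 + 233 = 1418
student 8: 1418 + 233 = 1651
student 9: 1651 + 233 = 1884
student 10: 1884 + 233 = 2117
student 11: 2117 + 233 = 2350
student 12: 2350 + 233 = 2583

20, 253, 486, 719, 952, 1185, 1418, 1651, 1884, 2117, 2350, 2583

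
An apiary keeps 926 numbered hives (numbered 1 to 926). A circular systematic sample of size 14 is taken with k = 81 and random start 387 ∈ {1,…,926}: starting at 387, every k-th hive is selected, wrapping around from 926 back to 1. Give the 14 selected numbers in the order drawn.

387, 468, 549, 630, 711, 792, 873, 28, 109, 190, 271, 352, 433, 514

Selection 1: 387
Selection 2: 387 + 81 = 468
Selection 3: 468 + 81 = 549
Selection 4: 549 + 81 = 630
Selection 5: 630 + 81 = 711
Selection 6: 711 + 81 = 792
Selection 7: 792 + 81 = 873
Selection 8: 873 + 81 = 954 → 954 − 926 = 28
Selection 9: 28 + 81 = 109
Selection 10: 109 + 81 = 190
Selection 11: 190 + 81 = 271
Selection 12: 271 + 81 = 352
Selection 13: 352 + 81 = 433
Selection 14: 433 + 81 = 514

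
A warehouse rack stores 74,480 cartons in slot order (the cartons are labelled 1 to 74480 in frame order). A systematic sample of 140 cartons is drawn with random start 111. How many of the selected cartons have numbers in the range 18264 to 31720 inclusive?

k = 74480/140 = 532
First selection ≥ 18264: 111 + ⌈(18264−111)/532⌉·532 = 111 + 35×532 = 18731
Last selection ≤ 31720: 111 + ⌊(31720−111)/532⌋·532 = 111 + 59×532 = 31499
Count = 59 − 35 + 1 = 25

25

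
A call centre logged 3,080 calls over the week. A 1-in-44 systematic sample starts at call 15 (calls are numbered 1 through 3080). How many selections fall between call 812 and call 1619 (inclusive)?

18

k = 44
First selection ≥ 812: 15 + ⌈(812−15)/44⌉·44 = 15 + 19×44 = 851
Last selection ≤ 1619: 15 + ⌊(1619−15)/44⌋·44 = 15 + 36×44 = 1599
Count = 36 − 19 + 1 = 18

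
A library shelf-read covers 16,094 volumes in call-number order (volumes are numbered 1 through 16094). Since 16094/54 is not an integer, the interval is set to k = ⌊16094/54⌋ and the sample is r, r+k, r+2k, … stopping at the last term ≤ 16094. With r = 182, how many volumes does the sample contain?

54

k = ⌊16094/54⌋ = 298
Achieved size = ⌊(16094 − 182)/298⌋ + 1 = ⌊15912/298⌋ + 1 = 53 + 1 = 54
(last selection: 182 + 53×298 = 15976 ≤ 16094; next would be 16274 > 16094)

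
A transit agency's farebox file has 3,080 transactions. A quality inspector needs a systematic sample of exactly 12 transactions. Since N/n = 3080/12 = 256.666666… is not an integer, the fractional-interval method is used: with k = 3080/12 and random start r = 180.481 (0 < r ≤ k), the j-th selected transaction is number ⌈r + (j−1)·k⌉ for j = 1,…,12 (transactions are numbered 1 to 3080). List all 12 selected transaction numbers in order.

181, 438, 694, 951, 1208, 1464, 1721, 1978, 2234, 2491, 2748, 3004

j=1: r + 0k = 180.481 → ⌈·⌉ = 181
j=2: r + 1k = 437.147666… → ⌈·⌉ = 438
j=3: r + 2k = 693.814333… → ⌈·⌉ = 694
j=4: r + 3k = 950.481 → ⌈·⌉ = 951
j=5: r + 4k = 1207.147666… → ⌈·⌉ = 1208
j=6: r + 5k = 1463.814333… → ⌈·⌉ = 1464
j=7: r + 6k = 1720.481 → ⌈·⌉ = 1721
j=8: r + 7k = 1977.147666… → ⌈·⌉ = 1978
j=9: r + 8k = 2233.814333… → ⌈·⌉ = 2234
j=10: r + 9k = 2490.481 → ⌈·⌉ = 2491
j=11: r + 10k = 2747.147666… → ⌈·⌉ = 2748
j=12: r + 11k = 3003.814333… → ⌈·⌉ = 3004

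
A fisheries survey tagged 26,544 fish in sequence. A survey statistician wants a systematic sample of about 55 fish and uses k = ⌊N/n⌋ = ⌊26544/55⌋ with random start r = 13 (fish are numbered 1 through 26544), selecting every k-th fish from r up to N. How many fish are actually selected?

56

k = ⌊26544/55⌋ = 482
Achieved size = ⌊(26544 − 13)/482⌋ + 1 = ⌊26531/482⌋ + 1 = 55 + 1 = 56
(last selection: 13 + 55×482 = 26523 ≤ 26544; next would be 27005 > 26544)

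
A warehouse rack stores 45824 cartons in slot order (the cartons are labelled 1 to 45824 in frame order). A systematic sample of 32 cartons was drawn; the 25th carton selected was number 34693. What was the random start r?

325

k = 45824/32 = 1432
r = 34693 − (25−1)×1432 = 34693 − 34368 = 325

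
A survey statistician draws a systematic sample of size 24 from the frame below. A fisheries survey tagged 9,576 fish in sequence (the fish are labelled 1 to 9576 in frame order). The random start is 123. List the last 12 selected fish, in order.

4911, 5310, 5709, 6108, 6507, 6906, 7305, 7704, 8103, 8502, 8901, 9300

k = N/n = 9576/24 = 399
13th selection = 123 + 12×399 = 4911
14th: 4911 + 399 = 5310
15th: 5310 + 399 = 5709
16th: 5709 + 399 = 6108
17th: 6108 + 399 = 6507
18th: 6507 + 399 = 6906
19th: 6906 + 399 = 7305
20th: 7305 + 399 = 7704
21st: 7704 + 399 = 8103
22nd: 8103 + 399 = 8502
23rd: 8502 + 399 = 8901
24th: 8901 + 399 = 9300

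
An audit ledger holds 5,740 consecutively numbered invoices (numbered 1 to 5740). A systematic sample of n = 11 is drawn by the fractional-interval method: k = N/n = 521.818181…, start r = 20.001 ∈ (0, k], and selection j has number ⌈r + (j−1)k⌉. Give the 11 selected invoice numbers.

j=1: r + 0k = 20.001 → ⌈·⌉ = 21
j=2: r + 1k = 541.819181… → ⌈·⌉ = 542
j=3: r + 2k = 1063.637363… → ⌈·⌉ = 1064
j=4: r + 3k = 1585.455545… → ⌈·⌉ = 1586
j=5: r + 4k = 2107.273727… → ⌈·⌉ = 2108
j=6: r + 5k = 2629.091909… → ⌈·⌉ = 2630
j=7: r + 6k = 3150.910090… → ⌈·⌉ = 3151
j=8: r + 7k = 3672.728272… → ⌈·⌉ = 3673
j=9: r + 8k = 4194.546454… → ⌈·⌉ = 4195
j=10: r + 9k = 4716.364636… → ⌈·⌉ = 4717
j=11: r + 10k = 5238.182818… → ⌈·⌉ = 5239

21, 542, 1064, 1586, 2108, 2630, 3151, 3673, 4195, 4717, 5239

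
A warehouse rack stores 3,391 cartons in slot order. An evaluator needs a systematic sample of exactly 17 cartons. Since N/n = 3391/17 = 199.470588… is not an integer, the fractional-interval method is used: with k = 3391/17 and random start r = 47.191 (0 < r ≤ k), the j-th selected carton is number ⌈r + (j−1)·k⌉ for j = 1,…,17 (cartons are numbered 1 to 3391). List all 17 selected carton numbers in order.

j=1: r + 0k = 47.191 → ⌈·⌉ = 48
j=2: r + 1k = 246.661588… → ⌈·⌉ = 247
j=3: r + 2k = 446.132176… → ⌈·⌉ = 447
j=4: r + 3k = 645.602764… → ⌈·⌉ = 646
j=5: r + 4k = 845.073352… → ⌈·⌉ = 846
j=6: r + 5k = 1044.543941… → ⌈·⌉ = 1045
j=7: r + 6k = 1244.014529… → ⌈·⌉ = 1245
j=8: r + 7k = 1443.485117… → ⌈·⌉ = 1444
j=9: r + 8k = 1642.955705… → ⌈·⌉ = 1643
j=10: r + 9k = 1842.426294… → ⌈·⌉ = 1843
j=11: r + 10k = 2041.896882… → ⌈·⌉ = 2042
j=12: r + 11k = 2241.367470… → ⌈·⌉ = 2242
j=13: r + 12k = 2440.838058… → ⌈·⌉ = 2441
j=14: r + 13k = 2640.308647… → ⌈·⌉ = 2641
j=15: r + 14k = 2839.779235… → ⌈·⌉ = 2840
j=16: r + 15k = 3039.249823… → ⌈·⌉ = 3040
j=17: r + 16k = 3238.720411… → ⌈·⌉ = 3239

48, 247, 447, 646, 846, 1045, 1245, 1444, 1643, 1843, 2042, 2242, 2441, 2641, 2840, 3040, 3239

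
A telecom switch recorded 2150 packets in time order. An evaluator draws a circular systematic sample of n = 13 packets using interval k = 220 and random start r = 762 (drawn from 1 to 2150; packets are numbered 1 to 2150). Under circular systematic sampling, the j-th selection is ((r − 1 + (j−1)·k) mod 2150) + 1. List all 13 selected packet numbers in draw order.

762, 982, 1202, 1422, 1642, 1862, 2082, 152, 372, 592, 812, 1032, 1252

Selection 1: 762
Selection 2: 762 + 220 = 982
Selection 3: 982 + 220 = 1202
Selection 4: 1202 + 220 = 1422
Selection 5: 1422 + 220 = 1642
Selection 6: 1642 + 220 = 1862
Selection 7: 1862 + 220 = 2082
Selection 8: 2082 + 220 = 2302 → 2302 − 2150 = 152
Selection 9: 152 + 220 = 372
Selection 10: 372 + 220 = 592
Selection 11: 592 + 220 = 812
Selection 12: 812 + 220 = 1032
Selection 13: 1032 + 220 = 1252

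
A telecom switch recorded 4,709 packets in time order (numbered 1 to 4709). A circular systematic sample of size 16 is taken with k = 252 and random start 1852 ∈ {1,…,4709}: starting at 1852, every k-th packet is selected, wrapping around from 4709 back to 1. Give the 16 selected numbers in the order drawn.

Selection 1: 1852
Selection 2: 1852 + 252 = 2104
Selection 3: 2104 + 252 = 2356
Selection 4: 2356 + 252 = 2608
Selection 5: 2608 + 252 = 2860
Selection 6: 2860 + 252 = 3112
Selection 7: 3112 + 252 = 3364
Selection 8: 3364 + 252 = 3616
Selection 9: 3616 + 252 = 3868
Selection 10: 3868 + 252 = 4120
Selection 11: 4120 + 252 = 4372
Selection 12: 4372 + 252 = 4624
Selection 13: 4624 + 252 = 4876 → 4876 − 4709 = 167
Selection 14: 167 + 252 = 419
Selection 15: 419 + 252 = 671
Selection 16: 671 + 252 = 923

1852, 2104, 2356, 2608, 2860, 3112, 3364, 3616, 3868, 4120, 4372, 4624, 167, 419, 671, 923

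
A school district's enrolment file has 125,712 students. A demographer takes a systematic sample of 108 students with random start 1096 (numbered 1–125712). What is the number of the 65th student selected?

k = 125712/108 = 1164
65th selection = r + (65−1)·k = 1096 + 64×1164 = 1096 + 74496 = 75592

75592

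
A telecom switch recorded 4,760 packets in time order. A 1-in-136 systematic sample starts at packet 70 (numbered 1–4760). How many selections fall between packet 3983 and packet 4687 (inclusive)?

5

k = 136
First selection ≥ 3983: 70 + ⌈(3983−70)/136⌉·136 = 70 + 29×136 = 4014
Last selection ≤ 4687: 70 + ⌊(4687−70)/136⌋·136 = 70 + 33×136 = 4558
Count = 33 − 29 + 1 = 5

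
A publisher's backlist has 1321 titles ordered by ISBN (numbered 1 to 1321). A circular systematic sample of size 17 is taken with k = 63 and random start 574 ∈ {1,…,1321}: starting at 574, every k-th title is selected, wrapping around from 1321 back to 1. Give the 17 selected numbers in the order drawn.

Selection 1: 574
Selection 2: 574 + 63 = 637
Selection 3: 637 + 63 = 700
Selection 4: 700 + 63 = 763
Selection 5: 763 + 63 = 826
Selection 6: 826 + 63 = 889
Selection 7: 889 + 63 = 952
Selection 8: 952 + 63 = 1015
Selection 9: 1015 + 63 = 1078
Selection 10: 1078 + 63 = 1141
Selection 11: 1141 + 63 = 1204
Selection 12: 1204 + 63 = 1267
Selection 13: 1267 + 63 = 1330 → 1330 − 1321 = 9
Selection 14: 9 + 63 = 72
Selection 15: 72 + 63 = 135
Selection 16: 135 + 63 = 198
Selection 17: 198 + 63 = 261

574, 637, 700, 763, 826, 889, 952, 1015, 1078, 1141, 1204, 1267, 9, 72, 135, 198, 261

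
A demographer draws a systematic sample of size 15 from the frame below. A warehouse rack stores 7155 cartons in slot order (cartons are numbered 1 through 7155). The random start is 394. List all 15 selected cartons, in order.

394, 871, 1348, 1825, 2302, 2779, 3256, 3733, 4210, 4687, 5164, 5641, 6118, 6595, 7072

k = N/n = 7155/15 = 477
carton 1: 394
carton 2: 394 + 477 = 871
carton 3: 871 + 477 = 1348
carton 4: 1348 + 477 = 1825
carton 5: 1825 + 477 = 2302
carton 6: 2302 + 477 = 2779
carton 7: 2779 + 477 = 3256
carton 8: 3256 + 477 = 3733
carton 9: 3733 + 477 = 4210
carton 10: 4210 + 477 = 4687
carton 11: 4687 + 477 = 5164
carton 12: 5164 + 477 = 5641
carton 13: 5641 + 477 = 6118
carton 14: 6118 + 477 = 6595
carton 15: 6595 + 477 = 7072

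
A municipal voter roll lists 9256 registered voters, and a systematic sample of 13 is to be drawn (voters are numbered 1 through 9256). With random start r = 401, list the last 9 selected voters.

3249, 3961, 4673, 5385, 6097, 6809, 7521, 8233, 8945

k = N/n = 9256/13 = 712
5th selection = 401 + 4×712 = 3249
6th: 3249 + 712 = 3961
7th: 3961 + 712 = 4673
8th: 4673 + 712 = 5385
9th: 5385 + 712 = 6097
10th: 6097 + 712 = 6809
11th: 6809 + 712 = 7521
12th: 7521 + 712 = 8233
13th: 8233 + 712 = 8945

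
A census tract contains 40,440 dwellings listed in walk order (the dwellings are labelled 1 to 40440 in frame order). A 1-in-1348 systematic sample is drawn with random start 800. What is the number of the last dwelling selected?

k = 1348
30th selection = r + (30−1)·k = 800 + 29×1348 = 800 + 39092 = 39892

39892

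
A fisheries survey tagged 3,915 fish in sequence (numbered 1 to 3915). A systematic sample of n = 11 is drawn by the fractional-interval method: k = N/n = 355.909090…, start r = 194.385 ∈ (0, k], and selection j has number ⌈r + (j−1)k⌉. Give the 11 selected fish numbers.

j=1: r + 0k = 194.385 → ⌈·⌉ = 195
j=2: r + 1k = 550.294090… → ⌈·⌉ = 551
j=3: r + 2k = 906.203181… → ⌈·⌉ = 907
j=4: r + 3k = 1262.112272… → ⌈·⌉ = 1263
j=5: r + 4k = 1618.021363… → ⌈·⌉ = 1619
j=6: r + 5k = 1973.930454… → ⌈·⌉ = 1974
j=7: r + 6k = 2329.839545… → ⌈·⌉ = 2330
j=8: r + 7k = 2685.748636… → ⌈·⌉ = 2686
j=9: r + 8k = 3041.657727… → ⌈·⌉ = 3042
j=10: r + 9k = 3397.566818… → ⌈·⌉ = 3398
j=11: r + 10k = 3753.475909… → ⌈·⌉ = 3754

195, 551, 907, 1263, 1619, 1974, 2330, 2686, 3042, 3398, 3754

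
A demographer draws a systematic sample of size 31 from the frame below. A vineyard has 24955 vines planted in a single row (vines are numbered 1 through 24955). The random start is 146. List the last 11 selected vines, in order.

k = N/n = 24955/31 = 805
21st selection = 146 + 20×805 = 16246
22nd: 16246 + 805 = 17051
23rd: 17051 + 805 = 17856
24th: 17856 + 805 = 18661
25th: 18661 + 805 = 19466
26th: 19466 + 805 = 20271
27th: 20271 + 805 = 21076
28th: 21076 + 805 = 21881
29th: 21881 + 805 = 22686
30th: 22686 + 805 = 23491
31st: 23491 + 805 = 24296

16246, 17051, 17856, 18661, 19466, 20271, 21076, 21881, 22686, 23491, 24296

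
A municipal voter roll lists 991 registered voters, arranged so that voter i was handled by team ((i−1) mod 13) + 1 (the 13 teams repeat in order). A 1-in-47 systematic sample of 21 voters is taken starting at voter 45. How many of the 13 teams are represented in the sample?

13

Consecutive selections differ by k = 47, so their team numbers differ by 47 mod 13 = 8.
gcd(47, 13) = 1, so the sample visits 13/1 = 13 distinct residues mod 13.
Start 45 is team 6; the teams hit are 1, 2, 3, 4, 5, 6, 7, 8, 9, 10, 11, 12, 13.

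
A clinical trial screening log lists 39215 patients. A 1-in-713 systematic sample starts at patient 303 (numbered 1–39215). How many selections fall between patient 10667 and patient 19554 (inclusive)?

k = 713
First selection ≥ 10667: 303 + ⌈(10667−303)/713⌉·713 = 303 + 15×713 = 10998
Last selection ≤ 19554: 303 + ⌊(19554−303)/713⌋·713 = 303 + 27×713 = 19554
Count = 27 − 15 + 1 = 13

13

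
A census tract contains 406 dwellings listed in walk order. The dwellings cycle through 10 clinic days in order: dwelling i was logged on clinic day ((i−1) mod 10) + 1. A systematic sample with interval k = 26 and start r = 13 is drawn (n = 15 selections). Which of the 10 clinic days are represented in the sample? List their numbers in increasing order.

Consecutive selections differ by k = 26, so their clinic day numbers differ by 26 mod 10 = 6.
gcd(26, 10) = 2, so the sample visits 10/2 = 5 distinct residues mod 10.
Start 13 is clinic day 3; the clinic days hit are 1, 3, 5, 7, 9.

1, 3, 5, 7, 9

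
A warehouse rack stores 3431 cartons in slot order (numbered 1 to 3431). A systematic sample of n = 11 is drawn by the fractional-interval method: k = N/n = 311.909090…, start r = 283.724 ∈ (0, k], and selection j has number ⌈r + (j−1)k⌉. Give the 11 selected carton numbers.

j=1: r + 0k = 283.724 → ⌈·⌉ = 284
j=2: r + 1k = 595.633090… → ⌈·⌉ = 596
j=3: r + 2k = 907.542181… → ⌈·⌉ = 908
j=4: r + 3k = 1219.451272… → ⌈·⌉ = 1220
j=5: r + 4k = 1531.360363… → ⌈·⌉ = 1532
j=6: r + 5k = 1843.269454… → ⌈·⌉ = 1844
j=7: r + 6k = 2155.178545… → ⌈·⌉ = 2156
j=8: r + 7k = 2467.087636… → ⌈·⌉ = 2468
j=9: r + 8k = 2778.996727… → ⌈·⌉ = 2779
j=10: r + 9k = 3090.905818… → ⌈·⌉ = 3091
j=11: r + 10k = 3402.814909… → ⌈·⌉ = 3403

284, 596, 908, 1220, 1532, 1844, 2156, 2468, 2779, 3091, 3403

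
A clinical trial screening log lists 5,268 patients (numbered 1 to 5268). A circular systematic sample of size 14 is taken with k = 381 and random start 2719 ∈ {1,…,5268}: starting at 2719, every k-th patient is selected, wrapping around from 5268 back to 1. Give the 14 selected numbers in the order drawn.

Selection 1: 2719
Selection 2: 2719 + 381 = 3100
Selection 3: 3100 + 381 = 3481
Selection 4: 3481 + 381 = 3862
Selection 5: 3862 + 381 = 4243
Selection 6: 4243 + 381 = 4624
Selection 7: 4624 + 381 = 5005
Selection 8: 5005 + 381 = 5386 → 5386 − 5268 = 118
Selection 9: 118 + 381 = 499
Selection 10: 499 + 381 = 880
Selection 11: 880 + 381 = 1261
Selection 12: 1261 + 381 = 1642
Selection 13: 1642 + 381 = 2023
Selection 14: 2023 + 381 = 2404

2719, 3100, 3481, 3862, 4243, 4624, 5005, 118, 499, 880, 1261, 1642, 2023, 2404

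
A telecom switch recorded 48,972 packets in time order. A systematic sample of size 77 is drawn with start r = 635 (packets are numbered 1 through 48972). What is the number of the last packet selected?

48971

k = 48972/77 = 636
77th selection = r + (77−1)·k = 635 + 76×636 = 635 + 48336 = 48971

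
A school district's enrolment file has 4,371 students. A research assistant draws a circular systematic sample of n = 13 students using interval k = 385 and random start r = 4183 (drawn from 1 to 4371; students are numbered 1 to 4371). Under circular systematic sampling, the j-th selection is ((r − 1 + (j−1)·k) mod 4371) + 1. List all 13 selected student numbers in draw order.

4183, 197, 582, 967, 1352, 1737, 2122, 2507, 2892, 3277, 3662, 4047, 61

Selection 1: 4183
Selection 2: 4183 + 385 = 4568 → 4568 − 4371 = 197
Selection 3: 197 + 385 = 582
Selection 4: 582 + 385 = 967
Selection 5: 967 + 385 = 1352
Selection 6: 1352 + 385 = 1737
Selection 7: 1737 + 385 = 2122
Selection 8: 2122 + 385 = 2507
Selection 9: 2507 + 385 = 2892
Selection 10: 2892 + 385 = 3277
Selection 11: 3277 + 385 = 3662
Selection 12: 3662 + 385 = 4047
Selection 13: 4047 + 385 = 4432 → 4432 − 4371 = 61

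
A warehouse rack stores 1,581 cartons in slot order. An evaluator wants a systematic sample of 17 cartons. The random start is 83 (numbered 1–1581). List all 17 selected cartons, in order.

k = N/n = 1581/17 = 93
carton 1: 83
carton 2: 83 + 93 = 176
carton 3: 176 + 93 = 269
carton 4: 269 + 93 = 362
carton 5: 362 + 93 = 455
carton 6: 455 + 93 = 548
carton 7: 548 + 93 = 641
carton 8: 641 + 93 = 734
carton 9: 734 + 93 = 827
carton 10: 827 + 93 = 920
carton 11: 920 + 93 = 1013
carton 12: 1013 + 93 = 1106
carton 13: 1106 + 93 = 1199
carton 14: 1199 + 93 = 1292
carton 15: 1292 + 93 = 1385
carton 16: 1385 + 93 = 1478
carton 17: 1478 + 93 = 1571

83, 176, 269, 362, 455, 548, 641, 734, 827, 920, 1013, 1106, 1199, 1292, 1385, 1478, 1571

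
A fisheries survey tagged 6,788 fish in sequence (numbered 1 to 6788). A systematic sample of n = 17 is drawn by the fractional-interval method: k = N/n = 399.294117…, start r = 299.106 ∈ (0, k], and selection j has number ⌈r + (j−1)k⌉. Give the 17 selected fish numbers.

j=1: r + 0k = 299.106 → ⌈·⌉ = 300
j=2: r + 1k = 698.400117… → ⌈·⌉ = 699
j=3: r + 2k = 1097.694235… → ⌈·⌉ = 1098
j=4: r + 3k = 1496.988352… → ⌈·⌉ = 1497
j=5: r + 4k = 1896.282470… → ⌈·⌉ = 1897
j=6: r + 5k = 2295.576588… → ⌈·⌉ = 2296
j=7: r + 6k = 2694.870705… → ⌈·⌉ = 2695
j=8: r + 7k = 3094.164823… → ⌈·⌉ = 3095
j=9: r + 8k = 3493.458941… → ⌈·⌉ = 3494
j=10: r + 9k = 3892.753058… → ⌈·⌉ = 3893
j=11: r + 10k = 4292.047176… → ⌈·⌉ = 4293
j=12: r + 11k = 4691.341294… → ⌈·⌉ = 4692
j=13: r + 12k = 5090.635411… → ⌈·⌉ = 5091
j=14: r + 13k = 5489.929529… → ⌈·⌉ = 5490
j=15: r + 14k = 5889.223647… → ⌈·⌉ = 5890
j=16: r + 15k = 6288.517764… → ⌈·⌉ = 6289
j=17: r + 16k = 6687.811882… → ⌈·⌉ = 6688

300, 699, 1098, 1497, 1897, 2296, 2695, 3095, 3494, 3893, 4293, 4692, 5091, 5490, 5890, 6289, 6688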